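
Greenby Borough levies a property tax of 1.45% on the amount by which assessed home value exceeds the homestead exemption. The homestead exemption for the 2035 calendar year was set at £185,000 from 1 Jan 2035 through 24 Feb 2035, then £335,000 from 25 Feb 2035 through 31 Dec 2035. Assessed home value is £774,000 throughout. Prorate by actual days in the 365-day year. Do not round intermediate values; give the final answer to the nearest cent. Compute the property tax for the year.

£6,693.24

1 Jan – 24 Feb 2035: 55 days, exemption £185,000 → (£774,000 − £185,000) × 1.45% × 55/365 = £1,286.9247
25 Feb – 31 Dec 2035: 310 days, exemption £335,000 → (£774,000 − £335,000) × 1.45% × 310/365 = £5,406.3151
Total = £6,693.2397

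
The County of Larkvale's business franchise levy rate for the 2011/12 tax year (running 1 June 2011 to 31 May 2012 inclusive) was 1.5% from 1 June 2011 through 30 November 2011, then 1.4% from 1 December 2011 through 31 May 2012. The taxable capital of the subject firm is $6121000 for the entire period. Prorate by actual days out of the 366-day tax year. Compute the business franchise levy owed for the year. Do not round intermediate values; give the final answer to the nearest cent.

1 June – 30 November 2011: 183 days at 1.5% → $6121000 × 1.5% × 183/366 = $45907.5000
1 December 2011 – 31 May 2012: 183 days at 1.4% → $6121000 × 1.4% × 183/366 = $42847.0000
Total = $88754.5000

$88754.50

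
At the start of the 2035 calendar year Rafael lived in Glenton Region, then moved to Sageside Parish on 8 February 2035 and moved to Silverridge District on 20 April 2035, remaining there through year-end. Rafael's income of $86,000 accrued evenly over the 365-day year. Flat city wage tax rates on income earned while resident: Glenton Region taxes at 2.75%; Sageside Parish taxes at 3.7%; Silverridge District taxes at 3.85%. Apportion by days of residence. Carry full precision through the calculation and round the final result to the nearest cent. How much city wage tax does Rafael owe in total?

Glenton Region, 1 January – 7 February 2035: 38 days → $86,000 × 2.75% × 38/365 = $246.2192
Sageside Parish, 8 February – 19 April 2035: 71 days → $86,000 × 3.7% × 71/365 = $618.9644
Silverridge District, 20 April – 31 December 2035: 256 days → $86,000 × 3.85% × 256/365 = $2,322.2356
Total = $3,187.4192

$3,187.42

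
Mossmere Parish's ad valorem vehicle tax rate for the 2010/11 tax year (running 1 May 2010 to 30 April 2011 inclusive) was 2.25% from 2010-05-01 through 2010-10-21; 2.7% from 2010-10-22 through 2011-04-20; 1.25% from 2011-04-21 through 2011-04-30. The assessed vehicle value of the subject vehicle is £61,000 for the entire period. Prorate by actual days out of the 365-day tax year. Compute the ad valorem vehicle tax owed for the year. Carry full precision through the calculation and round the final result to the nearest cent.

2010-05-01 to 2010-10-21: 174 days at 2.25% → £61,000 × 2.25% × 174/365 = £654.2877
2010-10-22 to 2011-04-20: 181 days at 2.7% → £61,000 × 2.7% × 181/365 = £816.7315
2011-04-21 to 2011-04-30: 10 days at 1.25% → £61,000 × 1.25% × 10/365 = £20.8904
Total = £1,491.9096

£1,491.91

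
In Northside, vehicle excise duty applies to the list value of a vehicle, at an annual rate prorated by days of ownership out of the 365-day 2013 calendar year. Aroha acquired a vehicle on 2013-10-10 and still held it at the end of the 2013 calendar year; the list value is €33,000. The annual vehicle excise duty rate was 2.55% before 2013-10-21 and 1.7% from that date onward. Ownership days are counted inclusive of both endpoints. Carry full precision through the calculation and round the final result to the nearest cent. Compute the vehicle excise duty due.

2013-10-10 to 2013-10-20: 11 days at 2.55% → €33,000 × 2.55% × 11/365 = €25.3603
2013-10-21 to 2013-12-31: 72 days at 1.7% → €33,000 × 1.7% × 72/365 = €110.6630
Total = €136.0233

€136.02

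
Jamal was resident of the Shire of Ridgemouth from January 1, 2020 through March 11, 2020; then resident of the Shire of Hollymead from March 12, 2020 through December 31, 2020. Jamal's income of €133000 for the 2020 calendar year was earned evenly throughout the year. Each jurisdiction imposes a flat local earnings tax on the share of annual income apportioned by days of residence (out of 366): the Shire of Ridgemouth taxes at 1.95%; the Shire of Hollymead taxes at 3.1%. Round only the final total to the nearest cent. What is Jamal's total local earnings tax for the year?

The Shire of Ridgemouth, January 1 – March 11, 2020: 71 days → €133000 × 1.95% × 71/366 = €503.1107
The Shire of Hollymead, March 12 – December 31, 2020: 295 days → €133000 × 3.1% × 295/366 = €3323.1831
Total = €3826.2937

€3826.29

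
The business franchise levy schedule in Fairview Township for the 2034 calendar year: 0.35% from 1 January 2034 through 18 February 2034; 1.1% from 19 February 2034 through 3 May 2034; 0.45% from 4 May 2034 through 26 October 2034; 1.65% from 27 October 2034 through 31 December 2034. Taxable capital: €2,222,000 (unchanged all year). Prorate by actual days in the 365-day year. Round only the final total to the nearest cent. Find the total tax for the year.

1 January – 18 February 2034: 49 days at 0.35% → €2,222,000 × 0.35% × 49/365 = €1,044.0356
19 February – 3 May 2034: 74 days at 1.1% → €2,222,000 × 1.1% × 74/365 = €4,955.3644
4 May – 26 October 2034: 176 days at 0.45% → €2,222,000 × 0.45% × 176/365 = €4,821.4356
27 October – 31 December 2034: 66 days at 1.65% → €2,222,000 × 1.65% × 66/365 = €6,629.4740
Total = €17,450.3096

€17,450.31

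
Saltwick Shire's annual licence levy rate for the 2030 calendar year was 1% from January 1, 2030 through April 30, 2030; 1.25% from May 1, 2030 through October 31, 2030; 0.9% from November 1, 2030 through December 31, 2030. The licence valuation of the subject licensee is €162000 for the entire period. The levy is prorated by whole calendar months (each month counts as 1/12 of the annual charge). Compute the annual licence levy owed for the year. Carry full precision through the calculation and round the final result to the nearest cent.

January 1 – April 30, 2030: 4 months at 1% → €162000 × 1% × 4/12 = €540.0000
May 1 – October 31, 2030: 6 months at 1.25% → €162000 × 1.25% × 6/12 = €1012.5000
November 1 – December 31, 2030: 2 months at 0.9% → €162000 × 0.9% × 2/12 = €243.0000
Total = €1795.5000

€1795.50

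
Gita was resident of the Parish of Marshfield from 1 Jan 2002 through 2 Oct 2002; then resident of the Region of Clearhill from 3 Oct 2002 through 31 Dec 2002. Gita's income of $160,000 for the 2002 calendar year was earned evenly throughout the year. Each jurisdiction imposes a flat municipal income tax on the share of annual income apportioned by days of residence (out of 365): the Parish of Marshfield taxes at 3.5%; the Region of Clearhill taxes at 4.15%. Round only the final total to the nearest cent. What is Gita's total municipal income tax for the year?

The Parish of Marshfield, 1 Jan – 2 Oct 2002: 275 days → $160,000 × 3.5% × 275/365 = $4,219.1781
The Region of Clearhill, 3 Oct – 31 Dec 2002: 90 days → $160,000 × 4.15% × 90/365 = $1,637.2603
Total = $5,856.4384

$5,856.44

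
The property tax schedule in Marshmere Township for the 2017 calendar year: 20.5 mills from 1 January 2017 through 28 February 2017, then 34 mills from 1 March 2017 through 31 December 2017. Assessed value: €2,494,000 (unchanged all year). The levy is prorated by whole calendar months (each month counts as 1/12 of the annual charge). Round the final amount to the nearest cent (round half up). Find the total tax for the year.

1 January – 28 February 2017: 2 months at 20.5 mills → €2,494,000 × 2.05% × 2/12 = €8,521.1667
1 March – 31 December 2017: 10 months at 34 mills → €2,494,000 × 3.4% × 10/12 = €70,663.3333
Total = €79,184.5000

€79,184.50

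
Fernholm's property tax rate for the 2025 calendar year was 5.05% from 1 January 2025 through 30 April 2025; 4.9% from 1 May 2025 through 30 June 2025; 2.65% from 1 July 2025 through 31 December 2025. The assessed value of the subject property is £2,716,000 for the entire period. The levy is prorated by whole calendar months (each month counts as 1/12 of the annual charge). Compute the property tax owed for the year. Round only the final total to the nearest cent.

£103,887.00

1 January – 30 April 2025: 4 months at 5.05% → £2,716,000 × 5.05% × 4/12 = £45,719.3333
1 May – 30 June 2025: 2 months at 4.9% → £2,716,000 × 4.9% × 2/12 = £22,180.6667
1 July – 31 December 2025: 6 months at 2.65% → £2,716,000 × 2.65% × 6/12 = £35,987.0000
Total = £103,887.0000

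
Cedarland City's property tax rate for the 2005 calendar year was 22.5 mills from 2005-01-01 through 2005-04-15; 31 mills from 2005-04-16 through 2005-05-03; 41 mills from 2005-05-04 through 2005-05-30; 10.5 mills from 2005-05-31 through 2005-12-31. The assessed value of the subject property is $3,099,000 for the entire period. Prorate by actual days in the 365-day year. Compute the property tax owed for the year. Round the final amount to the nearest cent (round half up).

2005-01-01 to 2005-04-15: 105 days at 22.5 mills → $3,099,000 × 2.25% × 105/365 = $20,058.5959
2005-04-16 to 2005-05-03: 18 days at 31 mills → $3,099,000 × 3.1% × 18/365 = $4,737.6493
2005-05-04 to 2005-05-30: 27 days at 41 mills → $3,099,000 × 4.1% × 27/365 = $9,398.8849
2005-05-31 to 2005-12-31: 215 days at 10.5 mills → $3,099,000 × 1.05% × 215/365 = $19,167.1027
Total = $53,362.2329

$53,362.23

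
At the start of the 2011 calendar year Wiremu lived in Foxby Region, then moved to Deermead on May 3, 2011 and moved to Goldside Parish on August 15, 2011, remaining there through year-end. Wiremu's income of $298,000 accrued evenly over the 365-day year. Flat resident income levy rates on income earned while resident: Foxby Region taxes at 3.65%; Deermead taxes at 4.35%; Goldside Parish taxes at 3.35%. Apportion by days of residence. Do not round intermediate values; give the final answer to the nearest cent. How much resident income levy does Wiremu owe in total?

Foxby Region, January 1 – May 2, 2011: 122 days → $298,000 × 3.65% × 122/365 = $3,635.6000
Deermead, May 3 – August 14, 2011: 104 days → $298,000 × 4.35% × 104/365 = $3,693.5671
Goldside Parish, August 15 – December 31, 2011: 139 days → $298,000 × 3.35% × 139/365 = $3,801.7452
Total = $11,130.9123

$11,130.91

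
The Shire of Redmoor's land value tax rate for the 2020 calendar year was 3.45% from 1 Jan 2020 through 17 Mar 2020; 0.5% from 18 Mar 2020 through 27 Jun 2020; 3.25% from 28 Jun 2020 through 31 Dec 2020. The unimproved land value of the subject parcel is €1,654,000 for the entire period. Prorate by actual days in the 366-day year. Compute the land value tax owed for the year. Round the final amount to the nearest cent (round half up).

€41,774.80

1 Jan – 17 Mar 2020: 77 days at 3.45% → €1,654,000 × 3.45% × 77/366 = €12,005.0574
18 Mar – 27 Jun 2020: 102 days at 0.5% → €1,654,000 × 0.5% × 102/366 = €2,304.7541
28 Jun – 31 Dec 2020: 187 days at 3.25% → €1,654,000 × 3.25% × 187/366 = €27,464.9863
Total = €41,774.7978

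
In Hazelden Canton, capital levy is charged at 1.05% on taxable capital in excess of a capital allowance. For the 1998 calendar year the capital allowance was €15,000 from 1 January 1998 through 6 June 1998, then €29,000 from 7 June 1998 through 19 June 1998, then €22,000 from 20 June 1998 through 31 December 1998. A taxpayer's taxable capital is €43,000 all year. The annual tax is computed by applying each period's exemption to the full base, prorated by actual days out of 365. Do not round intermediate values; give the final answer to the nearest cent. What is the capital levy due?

1 January – 6 June 1998: 157 days, exemption €15,000 → (€43,000 − €15,000) × 1.05% × 157/365 = €126.4603
7 June – 19 June 1998: 13 days, exemption €29,000 → (€43,000 − €29,000) × 1.05% × 13/365 = €5.2356
20 June – 31 December 1998: 195 days, exemption €22,000 → (€43,000 − €22,000) × 1.05% × 195/365 = €117.8014
Total = €249.4973

€249.50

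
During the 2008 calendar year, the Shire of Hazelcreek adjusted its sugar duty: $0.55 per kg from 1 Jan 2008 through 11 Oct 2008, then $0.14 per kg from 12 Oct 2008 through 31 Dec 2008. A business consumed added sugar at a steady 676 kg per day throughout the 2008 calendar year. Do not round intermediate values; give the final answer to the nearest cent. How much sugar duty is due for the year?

1 Jan – 11 Oct 2008: 285 days × 676 kg/day = 192,660 kg at $0.55/kg → $105963.00
12 Oct – 31 Dec 2008: 81 days × 676 kg/day = 54,756 kg at $0.14/kg → $7665.84

$113628.84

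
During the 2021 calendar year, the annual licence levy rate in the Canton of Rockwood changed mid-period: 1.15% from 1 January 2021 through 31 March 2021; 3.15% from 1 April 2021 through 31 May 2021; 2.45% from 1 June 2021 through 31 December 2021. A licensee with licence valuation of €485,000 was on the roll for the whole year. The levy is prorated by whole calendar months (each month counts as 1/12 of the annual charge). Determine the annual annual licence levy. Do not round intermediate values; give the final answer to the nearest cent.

€10,872.08

1 January – 31 March 2021: 3 months at 1.15% → €485,000 × 1.15% × 3/12 = €1,394.3750
1 April – 31 May 2021: 2 months at 3.15% → €485,000 × 3.15% × 2/12 = €2,546.2500
1 June – 31 December 2021: 7 months at 2.45% → €485,000 × 2.45% × 7/12 = €6,931.4583
Total = €10,872.0833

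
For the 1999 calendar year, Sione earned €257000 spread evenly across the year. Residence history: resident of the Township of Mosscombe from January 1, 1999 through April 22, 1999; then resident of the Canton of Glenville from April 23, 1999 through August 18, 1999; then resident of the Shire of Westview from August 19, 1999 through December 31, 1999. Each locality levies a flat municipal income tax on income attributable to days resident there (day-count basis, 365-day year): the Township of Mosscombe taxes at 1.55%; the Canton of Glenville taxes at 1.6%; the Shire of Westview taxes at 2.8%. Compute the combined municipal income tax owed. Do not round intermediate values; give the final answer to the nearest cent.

The Township of Mosscombe, January 1 – April 22, 1999: 112 days → €257000 × 1.55% × 112/365 = €1222.3342
The Canton of Glenville, April 23 – August 18, 1999: 118 days → €257000 × 1.6% × 118/365 = €1329.3589
The Shire of Westview, August 19 – December 31, 1999: 135 days → €257000 × 2.8% × 135/365 = €2661.5342
Total = €5213.2274

€5213.23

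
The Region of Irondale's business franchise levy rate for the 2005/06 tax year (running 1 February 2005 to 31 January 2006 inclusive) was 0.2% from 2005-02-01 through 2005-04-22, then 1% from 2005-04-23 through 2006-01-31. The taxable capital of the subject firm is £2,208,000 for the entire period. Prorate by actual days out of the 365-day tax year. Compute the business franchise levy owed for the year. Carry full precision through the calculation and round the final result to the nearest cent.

2005-02-01 to 2005-04-22: 81 days at 0.2% → £2,208,000 × 0.2% × 81/365 = £979.9890
2005-04-23 to 2006-01-31: 284 days at 1% → £2,208,000 × 1% × 284/365 = £17,180.0548
Total = £18,160.0438

£18,160.04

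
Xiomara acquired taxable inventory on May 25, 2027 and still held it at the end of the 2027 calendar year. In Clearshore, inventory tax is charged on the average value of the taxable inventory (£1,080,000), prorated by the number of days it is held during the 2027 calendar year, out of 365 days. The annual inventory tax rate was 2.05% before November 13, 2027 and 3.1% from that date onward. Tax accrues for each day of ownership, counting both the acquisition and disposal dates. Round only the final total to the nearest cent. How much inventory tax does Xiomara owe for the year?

May 25 – November 12, 2027: 172 days at 2.05% → £1,080,000 × 2.05% × 172/365 = £10,433.0959
November 13 – December 31, 2027: 49 days at 3.1% → £1,080,000 × 3.1% × 49/365 = £4,494.5753
Total = £14,927.6712

£14,927.67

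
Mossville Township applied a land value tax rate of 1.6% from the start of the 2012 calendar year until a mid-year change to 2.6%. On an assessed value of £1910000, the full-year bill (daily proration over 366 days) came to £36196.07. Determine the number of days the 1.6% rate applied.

258 days

Let d = days at the first rate; then 366 − d days at the second rate.
£1910000 × [1.6%·d + 2.6%·(366−d)] / 366 = £36196.07
Solving gives d = 258, so the new rate took effect on 15 September 2012.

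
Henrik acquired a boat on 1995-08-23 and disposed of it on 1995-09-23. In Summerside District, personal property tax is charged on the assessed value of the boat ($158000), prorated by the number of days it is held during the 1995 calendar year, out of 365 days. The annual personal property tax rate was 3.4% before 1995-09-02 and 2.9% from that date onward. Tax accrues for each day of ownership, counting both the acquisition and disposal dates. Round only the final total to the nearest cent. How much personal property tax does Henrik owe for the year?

$423.35

1995-08-23 to 1995-09-01: 10 days at 3.4% → $158000 × 3.4% × 10/365 = $147.1781
1995-09-02 to 1995-09-23: 22 days at 2.9% → $158000 × 2.9% × 22/365 = $276.1753
Total = $423.3534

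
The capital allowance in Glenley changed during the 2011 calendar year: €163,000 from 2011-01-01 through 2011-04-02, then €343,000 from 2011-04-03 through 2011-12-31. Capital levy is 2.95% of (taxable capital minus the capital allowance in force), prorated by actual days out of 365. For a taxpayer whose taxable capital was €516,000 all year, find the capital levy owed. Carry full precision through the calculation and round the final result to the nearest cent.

€6,441.91

2011-01-01 to 2011-04-02: 92 days, exemption €163,000 → (€516,000 − €163,000) × 2.95% × 92/365 = €2,624.7726
2011-04-03 to 2011-12-31: 273 days, exemption €343,000 → (€516,000 − €343,000) × 2.95% × 273/365 = €3,817.1384
Total = €6,441.9110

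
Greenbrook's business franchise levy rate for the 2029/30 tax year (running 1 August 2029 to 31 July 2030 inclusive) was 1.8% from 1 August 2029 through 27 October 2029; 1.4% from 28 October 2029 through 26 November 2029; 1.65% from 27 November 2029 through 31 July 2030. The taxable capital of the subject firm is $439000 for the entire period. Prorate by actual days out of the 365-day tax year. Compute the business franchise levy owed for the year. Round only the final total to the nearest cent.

1 August – 27 October 2029: 88 days at 1.8% → $439000 × 1.8% × 88/365 = $1905.1397
28 October – 26 November 2029: 30 days at 1.4% → $439000 × 1.4% × 30/365 = $505.1507
27 November 2029 – 31 July 2030: 247 days at 1.65% → $439000 × 1.65% × 247/365 = $4901.7658
Total = $7312.0562

$7312.06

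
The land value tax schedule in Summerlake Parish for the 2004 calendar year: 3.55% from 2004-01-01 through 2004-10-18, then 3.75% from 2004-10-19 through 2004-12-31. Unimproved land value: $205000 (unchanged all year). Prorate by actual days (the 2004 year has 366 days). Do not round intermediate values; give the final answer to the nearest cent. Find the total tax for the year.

$7360.40

2004-01-01 to 2004-10-18: 292 days at 3.55% → $205000 × 3.55% × 292/366 = $5806.0929
2004-10-19 to 2004-12-31: 74 days at 3.75% → $205000 × 3.75% × 74/366 = $1554.3033
Total = $7360.3962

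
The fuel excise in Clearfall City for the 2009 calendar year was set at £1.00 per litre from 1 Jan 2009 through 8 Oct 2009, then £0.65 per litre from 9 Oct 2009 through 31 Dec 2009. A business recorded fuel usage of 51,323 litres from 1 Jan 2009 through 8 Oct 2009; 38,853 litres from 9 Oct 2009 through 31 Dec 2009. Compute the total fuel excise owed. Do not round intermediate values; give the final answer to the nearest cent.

£76577.45

1 Jan – 8 Oct 2009: 51,323 litres at £1.00/litre → £51323.00
9 Oct – 31 Dec 2009: 38,853 litres at £0.65/litre → £25254.45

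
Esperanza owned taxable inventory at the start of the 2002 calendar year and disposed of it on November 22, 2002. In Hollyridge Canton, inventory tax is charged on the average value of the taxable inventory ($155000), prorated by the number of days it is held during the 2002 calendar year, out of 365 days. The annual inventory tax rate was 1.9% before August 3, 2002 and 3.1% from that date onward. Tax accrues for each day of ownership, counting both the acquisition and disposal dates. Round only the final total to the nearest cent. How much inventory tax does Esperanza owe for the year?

January 1 – August 2, 2002: 214 days at 1.9% → $155000 × 1.9% × 214/365 = $1726.6575
August 3 – November 22, 2002: 112 days at 3.1% → $155000 × 3.1% × 112/365 = $1474.4110
Total = $3201.0685

$3201.07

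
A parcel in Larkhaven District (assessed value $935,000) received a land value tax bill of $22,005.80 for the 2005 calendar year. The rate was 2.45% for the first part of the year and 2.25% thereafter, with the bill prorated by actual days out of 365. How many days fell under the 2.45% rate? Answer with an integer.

189 days

Let d = days at the first rate; then 365 − d days at the second rate.
$935,000 × [2.45%·d + 2.25%·(365−d)] / 365 = $22,005.80
Solving gives d = 189, so the new rate took effect on 9 July 2005.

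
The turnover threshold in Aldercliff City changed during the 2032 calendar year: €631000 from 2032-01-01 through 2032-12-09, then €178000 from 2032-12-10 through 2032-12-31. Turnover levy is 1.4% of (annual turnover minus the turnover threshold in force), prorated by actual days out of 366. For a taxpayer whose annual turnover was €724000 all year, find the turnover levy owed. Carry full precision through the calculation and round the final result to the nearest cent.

2032-01-01 to 2032-12-09: 344 days, exemption €631000 → (€724000 − €631000) × 1.4% × 344/366 = €1223.7377
2032-12-10 to 2032-12-31: 22 days, exemption €178000 → (€724000 − €178000) × 1.4% × 22/366 = €459.4754
Total = €1683.2131

€1683.21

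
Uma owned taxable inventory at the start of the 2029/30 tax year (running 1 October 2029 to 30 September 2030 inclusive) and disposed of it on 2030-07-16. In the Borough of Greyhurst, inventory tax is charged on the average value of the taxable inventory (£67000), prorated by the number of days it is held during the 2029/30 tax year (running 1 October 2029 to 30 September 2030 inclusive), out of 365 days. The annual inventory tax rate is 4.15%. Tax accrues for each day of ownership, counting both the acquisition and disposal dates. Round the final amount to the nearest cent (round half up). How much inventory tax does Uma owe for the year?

£2201.55

Days held (2029-10-01 to 2030-07-16): 289 out of 365
Tax = £67000 × 4.15% × 289/365 = £2201.5466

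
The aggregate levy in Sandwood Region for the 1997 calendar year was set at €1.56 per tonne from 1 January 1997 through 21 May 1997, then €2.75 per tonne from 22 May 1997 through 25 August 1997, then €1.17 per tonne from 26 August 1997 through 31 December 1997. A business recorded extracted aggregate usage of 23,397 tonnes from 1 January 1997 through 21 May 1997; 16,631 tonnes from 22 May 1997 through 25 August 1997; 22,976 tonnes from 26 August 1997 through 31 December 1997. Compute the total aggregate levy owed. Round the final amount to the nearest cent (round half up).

€109116.49

1 January – 21 May 1997: 23,397 tonnes at €1.56/tonne → €36499.32
22 May – 25 August 1997: 16,631 tonnes at €2.75/tonne → €45735.25
26 August – 31 December 1997: 22,976 tonnes at €1.17/tonne → €26881.92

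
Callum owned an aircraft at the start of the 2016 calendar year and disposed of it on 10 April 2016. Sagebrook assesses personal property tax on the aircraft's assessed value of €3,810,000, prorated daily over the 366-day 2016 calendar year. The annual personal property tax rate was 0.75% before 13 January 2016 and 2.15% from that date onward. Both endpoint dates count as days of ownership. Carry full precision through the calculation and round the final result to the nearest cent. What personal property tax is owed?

€20,856.11

1 January – 12 January 2016: 12 days at 0.75% → €3,810,000 × 0.75% × 12/366 = €936.8852
13 January – 10 April 2016: 89 days at 2.15% → €3,810,000 × 2.15% × 89/366 = €19,919.2213
Total = €20,856.1066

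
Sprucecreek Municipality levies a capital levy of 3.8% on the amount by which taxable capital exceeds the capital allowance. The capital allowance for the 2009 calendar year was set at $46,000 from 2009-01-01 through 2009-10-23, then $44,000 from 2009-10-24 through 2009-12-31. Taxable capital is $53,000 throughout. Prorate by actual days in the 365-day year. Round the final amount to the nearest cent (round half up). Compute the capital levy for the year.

$280.37

2009-01-01 to 2009-10-23: 296 days, exemption $46,000 → ($53,000 − $46,000) × 3.8% × 296/365 = $215.7151
2009-10-24 to 2009-12-31: 69 days, exemption $44,000 → ($53,000 − $44,000) × 3.8% × 69/365 = $64.6521
Total = $280.3671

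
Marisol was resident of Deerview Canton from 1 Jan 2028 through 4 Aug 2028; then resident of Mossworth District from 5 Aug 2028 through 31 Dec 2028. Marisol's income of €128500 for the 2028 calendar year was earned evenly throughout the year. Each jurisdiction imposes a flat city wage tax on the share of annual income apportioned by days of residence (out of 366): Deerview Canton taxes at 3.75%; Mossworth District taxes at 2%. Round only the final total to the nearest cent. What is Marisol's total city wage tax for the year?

€3903.28

Deerview Canton, 1 Jan – 4 Aug 2028: 217 days → €128500 × 3.75% × 217/366 = €2857.0184
Mossworth District, 5 Aug – 31 Dec 2028: 149 days → €128500 × 2% × 149/366 = €1046.2568
Total = €3903.2753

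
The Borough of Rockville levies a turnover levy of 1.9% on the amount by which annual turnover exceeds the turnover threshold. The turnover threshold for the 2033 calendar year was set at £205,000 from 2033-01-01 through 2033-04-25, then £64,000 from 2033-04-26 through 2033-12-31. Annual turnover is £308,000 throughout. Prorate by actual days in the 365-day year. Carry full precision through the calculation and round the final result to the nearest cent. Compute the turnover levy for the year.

2033-01-01 to 2033-04-25: 115 days, exemption £205,000 → (£308,000 − £205,000) × 1.9% × 115/365 = £616.5890
2033-04-26 to 2033-12-31: 250 days, exemption £64,000 → (£308,000 − £64,000) × 1.9% × 250/365 = £3,175.3425
Total = £3,791.9315

£3,791.93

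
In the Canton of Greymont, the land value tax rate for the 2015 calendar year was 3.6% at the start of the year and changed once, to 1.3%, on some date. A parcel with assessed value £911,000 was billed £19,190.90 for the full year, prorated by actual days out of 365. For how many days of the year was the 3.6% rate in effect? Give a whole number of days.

128 days

Let d = days at the first rate; then 365 − d days at the second rate.
£911,000 × [3.6%·d + 1.3%·(365−d)] / 365 = £19,190.90
Solving gives d = 128, so the new rate took effect on 9 May 2015.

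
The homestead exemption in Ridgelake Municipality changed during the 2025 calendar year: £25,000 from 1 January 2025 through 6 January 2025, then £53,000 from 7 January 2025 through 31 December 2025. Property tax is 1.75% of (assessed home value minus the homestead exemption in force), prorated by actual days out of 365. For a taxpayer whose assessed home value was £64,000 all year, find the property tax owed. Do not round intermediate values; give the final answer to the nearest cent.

£200.55

1 January – 6 January 2025: 6 days, exemption £25,000 → (£64,000 − £25,000) × 1.75% × 6/365 = £11.2192
7 January – 31 December 2025: 359 days, exemption £53,000 → (£64,000 − £53,000) × 1.75% × 359/365 = £189.3356
Total = £200.5548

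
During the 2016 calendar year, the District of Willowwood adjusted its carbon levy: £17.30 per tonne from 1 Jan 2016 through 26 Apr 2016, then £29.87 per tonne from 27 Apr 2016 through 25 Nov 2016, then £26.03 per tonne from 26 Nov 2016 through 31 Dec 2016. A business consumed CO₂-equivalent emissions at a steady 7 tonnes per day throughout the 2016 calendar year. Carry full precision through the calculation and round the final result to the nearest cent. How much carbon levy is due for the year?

£65264.43

1 Jan – 26 Apr 2016: 117 days × 7 tonnes/day = 819 tonnes at £17.30/tonne → £14168.70
27 Apr – 25 Nov 2016: 213 days × 7 tonnes/day = 1,491 tonnes at £29.87/tonne → £44536.17
26 Nov – 31 Dec 2016: 36 days × 7 tonnes/day = 252 tonnes at £26.03/tonne → £6559.56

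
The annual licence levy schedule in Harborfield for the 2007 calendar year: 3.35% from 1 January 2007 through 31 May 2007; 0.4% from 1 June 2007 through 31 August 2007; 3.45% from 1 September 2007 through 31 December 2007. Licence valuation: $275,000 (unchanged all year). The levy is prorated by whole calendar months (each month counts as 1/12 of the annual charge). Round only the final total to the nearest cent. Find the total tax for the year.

$7,276.04

1 January – 31 May 2007: 5 months at 3.35% → $275,000 × 3.35% × 5/12 = $3,838.5417
1 June – 31 August 2007: 3 months at 0.4% → $275,000 × 0.4% × 3/12 = $275.0000
1 September – 31 December 2007: 4 months at 3.45% → $275,000 × 3.45% × 4/12 = $3,162.5000
Total = $7,276.0417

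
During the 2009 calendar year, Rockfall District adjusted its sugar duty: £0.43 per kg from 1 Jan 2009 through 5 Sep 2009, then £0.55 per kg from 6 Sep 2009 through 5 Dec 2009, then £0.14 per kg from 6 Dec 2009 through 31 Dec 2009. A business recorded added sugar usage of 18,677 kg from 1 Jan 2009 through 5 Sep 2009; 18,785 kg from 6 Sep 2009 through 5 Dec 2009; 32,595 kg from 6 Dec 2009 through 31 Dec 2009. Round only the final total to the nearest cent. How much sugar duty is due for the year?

1 Jan – 5 Sep 2009: 18,677 kg at £0.43/kg → £8,031.11
6 Sep – 5 Dec 2009: 18,785 kg at £0.55/kg → £10,331.75
6 Dec – 31 Dec 2009: 32,595 kg at £0.14/kg → £4,563.30

£22,926.16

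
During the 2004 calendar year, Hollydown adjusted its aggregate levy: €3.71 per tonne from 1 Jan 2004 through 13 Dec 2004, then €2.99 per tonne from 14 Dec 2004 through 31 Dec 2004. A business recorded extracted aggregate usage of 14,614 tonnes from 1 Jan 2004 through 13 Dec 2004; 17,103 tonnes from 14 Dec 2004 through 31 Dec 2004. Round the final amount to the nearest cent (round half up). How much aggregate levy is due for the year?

1 Jan – 13 Dec 2004: 14,614 tonnes at €3.71/tonne → €54,217.94
14 Dec – 31 Dec 2004: 17,103 tonnes at €2.99/tonne → €51,137.97

€105,355.91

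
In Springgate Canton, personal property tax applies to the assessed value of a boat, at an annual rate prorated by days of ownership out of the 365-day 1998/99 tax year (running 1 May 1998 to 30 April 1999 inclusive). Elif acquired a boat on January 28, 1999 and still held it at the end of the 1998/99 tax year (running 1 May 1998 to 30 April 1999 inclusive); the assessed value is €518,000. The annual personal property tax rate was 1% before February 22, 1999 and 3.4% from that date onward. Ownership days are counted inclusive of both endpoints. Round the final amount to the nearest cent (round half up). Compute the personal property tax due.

€3,635.93

January 28 – February 21, 1999: 25 days at 1% → €518,000 × 1% × 25/365 = €354.7945
February 22 – April 30, 1999: 68 days at 3.4% → €518,000 × 3.4% × 68/365 = €3,281.1397
Total = €3,635.9342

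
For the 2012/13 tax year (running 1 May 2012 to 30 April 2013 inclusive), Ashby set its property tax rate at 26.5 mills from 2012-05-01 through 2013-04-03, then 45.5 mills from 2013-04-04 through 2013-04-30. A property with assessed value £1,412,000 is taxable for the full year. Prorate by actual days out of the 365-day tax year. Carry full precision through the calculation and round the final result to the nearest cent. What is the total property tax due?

£39,402.54

2012-05-01 to 2013-04-03: 338 days at 26.5 mills → £1,412,000 × 2.65% × 338/365 = £34,650.0932
2013-04-04 to 2013-04-30: 27 days at 45.5 mills → £1,412,000 × 4.55% × 27/365 = £4,752.4438
Total = £39,402.5370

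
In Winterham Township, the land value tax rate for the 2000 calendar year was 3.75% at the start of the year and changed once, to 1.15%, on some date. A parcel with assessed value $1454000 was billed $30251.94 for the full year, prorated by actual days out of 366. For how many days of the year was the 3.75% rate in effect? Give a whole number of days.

Let d = days at the first rate; then 366 − d days at the second rate.
$1454000 × [3.75%·d + 1.15%·(366−d)] / 366 = $30251.94
Solving gives d = 131, so the new rate took effect on 11 May 2000.

131 days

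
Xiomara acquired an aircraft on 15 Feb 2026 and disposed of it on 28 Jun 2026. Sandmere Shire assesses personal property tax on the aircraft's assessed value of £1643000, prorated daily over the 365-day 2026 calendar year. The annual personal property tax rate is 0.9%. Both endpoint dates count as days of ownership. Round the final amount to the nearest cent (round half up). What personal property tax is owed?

Days held (15 Feb – 28 Jun 2026): 134 out of 365
Tax = £1643000 × 0.9% × 134/365 = £5428.6521

£5428.65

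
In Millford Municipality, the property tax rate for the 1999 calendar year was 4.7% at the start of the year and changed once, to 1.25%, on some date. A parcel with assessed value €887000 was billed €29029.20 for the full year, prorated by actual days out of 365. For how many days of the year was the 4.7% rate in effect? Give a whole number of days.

Let d = days at the first rate; then 365 − d days at the second rate.
€887000 × [4.7%·d + 1.25%·(365−d)] / 365 = €29029.20
Solving gives d = 214, so the new rate took effect on 3 August 1999.

214 days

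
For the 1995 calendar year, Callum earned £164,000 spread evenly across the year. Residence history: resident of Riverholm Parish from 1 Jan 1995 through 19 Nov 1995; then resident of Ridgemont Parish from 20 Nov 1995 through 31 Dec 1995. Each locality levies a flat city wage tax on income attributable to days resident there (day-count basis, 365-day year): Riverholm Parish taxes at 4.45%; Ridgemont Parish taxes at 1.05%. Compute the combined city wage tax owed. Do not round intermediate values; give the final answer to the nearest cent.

£6,656.38

Riverholm Parish, 1 Jan – 19 Nov 1995: 323 days → £164,000 × 4.45% × 323/365 = £6,458.2301
Ridgemont Parish, 20 Nov – 31 Dec 1995: 42 days → £164,000 × 1.05% × 42/365 = £198.1479
Total = £6,656.3781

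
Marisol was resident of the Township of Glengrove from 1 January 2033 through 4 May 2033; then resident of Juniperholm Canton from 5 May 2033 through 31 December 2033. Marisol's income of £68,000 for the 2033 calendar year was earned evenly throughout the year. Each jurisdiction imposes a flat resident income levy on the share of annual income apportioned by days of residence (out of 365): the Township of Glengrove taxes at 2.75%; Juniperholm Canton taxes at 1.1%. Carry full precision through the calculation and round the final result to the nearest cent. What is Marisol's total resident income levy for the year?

The Township of Glengrove, 1 January – 4 May 2033: 124 days → £68,000 × 2.75% × 124/365 = £635.2877
Juniperholm Canton, 5 May – 31 December 2033: 241 days → £68,000 × 1.1% × 241/365 = £493.8849
Total = £1,129.1726

£1,129.17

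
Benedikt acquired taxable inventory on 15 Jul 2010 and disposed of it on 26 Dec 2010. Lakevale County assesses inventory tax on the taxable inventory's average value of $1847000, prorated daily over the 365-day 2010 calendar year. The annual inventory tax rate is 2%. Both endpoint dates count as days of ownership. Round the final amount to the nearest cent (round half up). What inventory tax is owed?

Days held (15 Jul – 26 Dec 2010): 165 out of 365
Tax = $1847000 × 2% × 165/365 = $16698.9041

$16698.90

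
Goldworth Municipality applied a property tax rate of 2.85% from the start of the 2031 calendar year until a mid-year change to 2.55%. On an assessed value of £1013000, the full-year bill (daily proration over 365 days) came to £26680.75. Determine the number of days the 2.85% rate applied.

102 days

Let d = days at the first rate; then 365 − d days at the second rate.
£1013000 × [2.85%·d + 2.55%·(365−d)] / 365 = £26680.75
Solving gives d = 102, so the new rate took effect on 13 April 2031.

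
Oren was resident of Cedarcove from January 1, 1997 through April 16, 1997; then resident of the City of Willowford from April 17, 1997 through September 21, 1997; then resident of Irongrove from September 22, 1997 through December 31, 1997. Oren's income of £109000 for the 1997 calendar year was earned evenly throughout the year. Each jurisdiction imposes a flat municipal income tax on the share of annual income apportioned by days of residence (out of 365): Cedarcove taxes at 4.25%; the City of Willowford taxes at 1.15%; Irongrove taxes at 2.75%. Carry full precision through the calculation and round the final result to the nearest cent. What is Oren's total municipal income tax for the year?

£2717.38

Cedarcove, January 1 – April 16, 1997: 106 days → £109000 × 4.25% × 106/365 = £1345.3288
The City of Willowford, April 17 – September 21, 1997: 158 days → £109000 × 1.15% × 158/365 = £542.6110
Irongrove, September 22 – December 31, 1997: 101 days → £109000 × 2.75% × 101/365 = £829.4452
Total = £2717.3849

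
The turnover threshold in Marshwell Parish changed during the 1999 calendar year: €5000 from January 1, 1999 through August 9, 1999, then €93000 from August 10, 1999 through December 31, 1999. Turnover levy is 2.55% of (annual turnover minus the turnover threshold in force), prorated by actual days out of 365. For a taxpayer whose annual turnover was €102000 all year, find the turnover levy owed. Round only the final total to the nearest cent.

€1588.20

January 1 – August 9, 1999: 221 days, exemption €5000 → (€102000 − €5000) × 2.55% × 221/365 = €1497.6534
August 10 – December 31, 1999: 144 days, exemption €93000 → (€102000 − €93000) × 2.55% × 144/365 = €90.5425
Total = €1588.1959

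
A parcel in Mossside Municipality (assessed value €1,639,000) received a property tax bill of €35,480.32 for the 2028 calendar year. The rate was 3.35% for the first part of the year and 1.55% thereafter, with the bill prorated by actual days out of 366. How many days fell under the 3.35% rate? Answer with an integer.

125 days

Let d = days at the first rate; then 366 − d days at the second rate.
€1,639,000 × [3.35%·d + 1.55%·(366−d)] / 366 = €35,480.32
Solving gives d = 125, so the new rate took effect on 5 May 2028.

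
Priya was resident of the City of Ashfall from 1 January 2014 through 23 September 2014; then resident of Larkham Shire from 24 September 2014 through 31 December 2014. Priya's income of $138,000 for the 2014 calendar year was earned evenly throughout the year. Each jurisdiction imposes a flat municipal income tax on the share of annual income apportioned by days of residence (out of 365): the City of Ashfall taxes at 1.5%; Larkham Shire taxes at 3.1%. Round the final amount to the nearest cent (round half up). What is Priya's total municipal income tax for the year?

$2,668.88

The City of Ashfall, 1 January – 23 September 2014: 266 days → $138,000 × 1.5% × 266/365 = $1,508.5479
Larkham Shire, 24 September – 31 December 2014: 99 days → $138,000 × 3.1% × 99/365 = $1,160.3342
Total = $2,668.8822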